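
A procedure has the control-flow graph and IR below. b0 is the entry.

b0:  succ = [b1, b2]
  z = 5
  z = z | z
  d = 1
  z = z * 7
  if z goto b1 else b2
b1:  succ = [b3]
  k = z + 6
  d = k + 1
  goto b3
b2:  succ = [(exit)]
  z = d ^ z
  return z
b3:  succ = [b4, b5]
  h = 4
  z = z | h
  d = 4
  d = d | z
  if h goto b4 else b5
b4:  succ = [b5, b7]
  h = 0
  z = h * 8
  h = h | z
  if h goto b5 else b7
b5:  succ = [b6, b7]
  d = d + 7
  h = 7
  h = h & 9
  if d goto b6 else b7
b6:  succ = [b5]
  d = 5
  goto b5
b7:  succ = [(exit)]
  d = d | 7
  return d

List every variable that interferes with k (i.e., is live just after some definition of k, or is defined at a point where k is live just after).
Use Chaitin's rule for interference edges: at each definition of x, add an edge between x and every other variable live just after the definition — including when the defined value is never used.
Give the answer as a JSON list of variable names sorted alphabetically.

Answer: ["z"]

Derivation:
def/use:
  b0 def {d,z} use ∅
  b1 def {d,k} use {z}
  b2 def {z} use {d,z}
  b3 def {d,h,z} use {z}
  b4 def {h,z} use ∅
  b5 def {d,h} use {d}
  b6 def {d} use ∅
  b7 def {d} use {d}

Live sets:
  b0 li=∅ lo={d,z}
  b1 li={z} lo={z}
  b2 li={d,z} lo=∅
  b3 li={z} lo={d}
  b4 li={d} lo={d}
  b5 li={d} lo={d}
  b6 li=∅ lo={d}
  b7 li={d} lo=∅

Interference:
  d↔{h,z}
  h↔{d,z}
  k↔{z}
  z↔{d,h,k}

N(k) = ["z"]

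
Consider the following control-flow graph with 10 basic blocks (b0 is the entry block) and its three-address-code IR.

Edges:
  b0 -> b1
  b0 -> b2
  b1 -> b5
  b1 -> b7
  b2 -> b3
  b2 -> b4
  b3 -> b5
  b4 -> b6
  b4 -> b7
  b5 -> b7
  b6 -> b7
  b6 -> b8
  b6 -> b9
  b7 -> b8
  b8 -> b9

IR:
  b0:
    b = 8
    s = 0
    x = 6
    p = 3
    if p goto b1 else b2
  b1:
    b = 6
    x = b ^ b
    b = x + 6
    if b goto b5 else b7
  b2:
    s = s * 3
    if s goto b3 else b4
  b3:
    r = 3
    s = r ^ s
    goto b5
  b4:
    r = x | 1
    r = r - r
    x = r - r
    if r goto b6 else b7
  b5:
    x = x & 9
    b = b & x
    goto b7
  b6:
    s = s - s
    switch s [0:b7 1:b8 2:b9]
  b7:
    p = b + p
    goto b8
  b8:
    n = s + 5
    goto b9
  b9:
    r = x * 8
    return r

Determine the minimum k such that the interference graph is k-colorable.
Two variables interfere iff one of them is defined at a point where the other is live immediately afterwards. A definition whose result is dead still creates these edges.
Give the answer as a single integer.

Per-block:
  b0: {b,p,s,x} / ∅
  b1: {b,x} / ∅
  b2: {s} / {s}
  b3: {r,s} / {s}
  b4: {r,x} / {x}
  b5: {b,x} / {b,x}
  b6: {s} / {s}
  b7: {p} / {b,p}
  b8: {n} / {s}
  b9: {r} / {x}

Liveness:
  b0 li=∅ lo={b,p,s,x}
  b1 li={p,s} lo={b,p,s,x}
  b2 li={b,p,s,x} lo={b,p,s,x}
  b3 li={b,p,s,x} lo={b,p,s,x}
  b4 li={b,p,s,x} lo={b,p,s,x}
  b5 li={b,p,s,x} lo={b,p,s,x}
  b6 li={b,p,s,x} lo={b,p,s,x}
  b7 li={b,p,s,x} lo={s,x}
  b8 li={s,x} lo={x}
  b9 li={x} lo=∅

Interference:
  b: {p,r,s,x}
  n: {x}
  p: {b,r,s,x}
  r: {b,p,s,x}
  s: {b,p,r,x}
  x: {b,n,p,r,s}

Chromatic number:
  lower bound: {b,p,r,s,x} mutually conflict ⇒ χ ≥ 5
  assign b→c1 n→c1 p→c2 r→c3 s→c4 x→c0 — no edge inside a register ⇒ χ ≤ 5
  χ = 5

Answer: 5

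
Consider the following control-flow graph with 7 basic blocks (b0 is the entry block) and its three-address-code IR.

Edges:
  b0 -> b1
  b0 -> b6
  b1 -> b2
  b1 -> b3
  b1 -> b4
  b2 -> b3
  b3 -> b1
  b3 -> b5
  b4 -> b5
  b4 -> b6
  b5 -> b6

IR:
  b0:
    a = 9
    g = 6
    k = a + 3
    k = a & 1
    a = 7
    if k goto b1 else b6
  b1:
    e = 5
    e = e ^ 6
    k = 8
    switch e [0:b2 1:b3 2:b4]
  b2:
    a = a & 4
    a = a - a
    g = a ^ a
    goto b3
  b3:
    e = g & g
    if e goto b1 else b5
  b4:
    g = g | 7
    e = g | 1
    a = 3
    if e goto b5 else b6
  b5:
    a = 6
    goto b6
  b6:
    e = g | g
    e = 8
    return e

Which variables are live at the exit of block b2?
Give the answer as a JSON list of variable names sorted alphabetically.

Answer: ["a", "g"]

Working:
Per-block:
  b0: def={a,g,k} ue=∅
  b1: def={e,k} ue=∅
  b2: def={a,g} ue={a}
  b3: def={e} ue={g}
  b4: def={a,e,g} ue={g}
  b5: def={a} ue=∅
  b6: def={e} ue={g}

Live sets:
  b0: in=∅ out={a,g}
  b1: in={a,g} out={a,g}
  b2: in={a} out={a,g}
  b3: in={a,g} out={a,g}
  b4: in={g} out={g}
  b5: in={g} out={g}
  b6: in={g} out=∅

live-out(b2) = ["a", "g"]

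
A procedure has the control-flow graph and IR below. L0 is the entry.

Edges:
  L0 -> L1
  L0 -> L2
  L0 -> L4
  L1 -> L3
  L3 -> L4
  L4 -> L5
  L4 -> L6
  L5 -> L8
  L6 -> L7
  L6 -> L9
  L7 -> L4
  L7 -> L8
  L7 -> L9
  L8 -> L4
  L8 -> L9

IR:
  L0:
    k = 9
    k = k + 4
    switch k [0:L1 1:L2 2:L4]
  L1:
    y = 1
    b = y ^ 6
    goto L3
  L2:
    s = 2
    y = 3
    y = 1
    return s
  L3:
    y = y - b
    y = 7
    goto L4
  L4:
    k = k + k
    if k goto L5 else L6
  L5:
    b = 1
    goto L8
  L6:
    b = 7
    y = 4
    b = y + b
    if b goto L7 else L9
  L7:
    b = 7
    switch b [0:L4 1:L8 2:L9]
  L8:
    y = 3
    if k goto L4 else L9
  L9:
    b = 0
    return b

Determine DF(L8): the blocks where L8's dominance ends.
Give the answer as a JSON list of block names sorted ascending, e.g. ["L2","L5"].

Answer: ["L4", "L9"]

Analysis:
idom tree: L1←L0 L2←L0 L3←L1 L4←L0 L5←L4 L6←L4 L7←L6 L8←L4 L9←L4
Dom∩ at merges:
  L4: preds {L0,L3,L7,L8}: {L0} ∩ {L0,L1,L3} ∩ {L0,L4,L6,L7} ∩ {L0,L4,L8} = {L0}; idom=L0
  L8: preds {L5,L7}: {L0,L4,L5} ∩ {L0,L4,L6,L7} = {L0,L4}; idom=L4
  L9: preds {L6,L7,L8}: {L0,L4,L6} ∩ {L0,L4,L6,L7} ∩ {L0,L4,L8} = {L0,L4}; idom=L4

Frontier:
  L4←L0: walk · to L0
  L4←L3: walk L3→L1 to L0
  L4←L7: walk L7→L6→L4 to L0
  L4←L8: walk L8→L4 to L0
  L8←L5: walk L5 to L4
  L8←L7: walk L7→L6 to L4
  L9←L6: walk L6 to L4
  L9←L7: walk L7→L6 to L4
  L9←L8: walk L8 to L4
  L0: DF=∅
  L1: DF={L4}
  L2: DF=∅
  L3: DF={L4}
  L4: DF={L4}
  L5: DF={L8}
  L6: DF={L4,L8,L9}
  L7: DF={L4,L8,L9}
  L8: DF={L4,L9}
  L9: DF=∅

DF(L8) = ["L4", "L9"]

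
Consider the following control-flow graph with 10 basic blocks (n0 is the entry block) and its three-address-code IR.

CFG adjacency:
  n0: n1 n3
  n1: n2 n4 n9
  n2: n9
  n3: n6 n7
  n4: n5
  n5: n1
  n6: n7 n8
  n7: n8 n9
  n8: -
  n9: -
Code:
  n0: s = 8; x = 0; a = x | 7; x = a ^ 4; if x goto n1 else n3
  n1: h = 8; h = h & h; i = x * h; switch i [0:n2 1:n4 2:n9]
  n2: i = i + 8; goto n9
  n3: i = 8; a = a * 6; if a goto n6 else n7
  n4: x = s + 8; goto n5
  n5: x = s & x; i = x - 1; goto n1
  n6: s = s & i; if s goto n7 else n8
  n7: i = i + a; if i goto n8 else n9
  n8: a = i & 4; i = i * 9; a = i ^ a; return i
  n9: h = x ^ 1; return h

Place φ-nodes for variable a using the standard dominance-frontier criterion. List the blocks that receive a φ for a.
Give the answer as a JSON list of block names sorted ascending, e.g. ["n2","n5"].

idom tree: n1←n0 n2←n1 n3←n0 n4←n1 n5←n4 n6←n3 n7←n3 n8←n3 n9←n0
Dom at joins:
  n1: preds {n0,n5}: {n0} ∩ {n0,n1,n4,n5} = {n0}; idom=n0
  n7: preds {n3,n6}: {n0,n3} ∩ {n0,n3,n6} = {n0,n3}; idom=n3
  n8: preds {n6,n7}: {n0,n3,n6} ∩ {n0,n3,n7} = {n0,n3}; idom=n3
  n9: preds {n1,n2,n7}: {n0,n1} ∩ {n0,n1,n2} ∩ {n0,n3,n7} = {n0}; idom=n0

Frontier:
  join n1 pred n0: · stop@n0
  join n1 pred n5: n5→n4→n1 stop@n0
  join n7 pred n3: · stop@n3
  join n7 pred n6: n6 stop@n3
  join n8 pred n6: n6 stop@n3
  join n8 pred n7: n7 stop@n3
  join n9 pred n1: n1 stop@n0
  join n9 pred n2: n2→n1 stop@n0
  join n9 pred n7: n7→n3 stop@n0
  n0 → ∅
  n1 → {n1,n9}
  n2 → {n9}
  n3 → {n9}
  n4 → {n1}
  n5 → {n1}
  n6 → {n7,n8}
  n7 → {n8,n9}
  n8 → ∅
  n9 → ∅

φ for a: defs {n0,n3,n8}
  DF⁺ = {n9}

Answer: ["n9"]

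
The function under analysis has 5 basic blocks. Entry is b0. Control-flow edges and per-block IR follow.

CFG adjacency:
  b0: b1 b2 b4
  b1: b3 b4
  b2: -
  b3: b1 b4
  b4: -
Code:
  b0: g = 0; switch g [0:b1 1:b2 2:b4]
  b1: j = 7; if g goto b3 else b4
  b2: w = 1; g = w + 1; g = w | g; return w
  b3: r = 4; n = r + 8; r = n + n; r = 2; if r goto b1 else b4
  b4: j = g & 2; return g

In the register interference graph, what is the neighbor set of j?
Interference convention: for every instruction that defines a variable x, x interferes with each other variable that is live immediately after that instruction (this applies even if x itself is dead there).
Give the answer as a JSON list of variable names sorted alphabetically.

Answer: ["g"]

Derivation:
Block summaries:
  b0: {g} / ∅
  b1: {j} / {g}
  b2: {g,w} / ∅
  b3: {n,r} / ∅
  b4: {j} / {g}

Live sets:
  b0 li=∅ lo={g}
  b1 li={g} lo={g}
  b2 li=∅ lo=∅
  b3 li={g} lo={g}
  b4 li={g} lo=∅

Interfere edges:
  g: {j,n,r,w}
  j: {g}
  n: {g}
  r: {g}
  w: {g}

N(j) = ["g"]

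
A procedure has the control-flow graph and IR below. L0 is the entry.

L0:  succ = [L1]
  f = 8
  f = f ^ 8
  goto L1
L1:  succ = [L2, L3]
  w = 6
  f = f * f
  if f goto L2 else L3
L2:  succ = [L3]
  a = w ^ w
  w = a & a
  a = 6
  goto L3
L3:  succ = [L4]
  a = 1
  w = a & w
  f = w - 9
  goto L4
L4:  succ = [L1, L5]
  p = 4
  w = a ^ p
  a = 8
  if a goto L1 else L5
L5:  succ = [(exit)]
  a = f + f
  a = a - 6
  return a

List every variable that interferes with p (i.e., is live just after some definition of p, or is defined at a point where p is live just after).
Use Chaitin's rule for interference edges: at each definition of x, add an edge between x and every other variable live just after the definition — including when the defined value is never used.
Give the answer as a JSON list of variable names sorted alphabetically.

Answer: ["a", "f"]

Analysis:
def/use:
  L0 def {f} use ∅
  L1 def {f,w} use {f}
  L2 def {a,w} use {w}
  L3 def {a,f,w} use {w}
  L4 def {a,p,w} use {a}
  L5 def {a} use {f}

Live sets:
  L0: in=∅ out={f}
  L1: in={f} out={w}
  L2: in={w} out={w}
  L3: in={w} out={a,f}
  L4: in={a,f} out={f}
  L5: in={f} out=∅

Interference:
  a↔{f,p,w}
  f↔{a,p,w}
  p↔{a,f}
  w↔{a,f}

N(p) = ["a", "f"]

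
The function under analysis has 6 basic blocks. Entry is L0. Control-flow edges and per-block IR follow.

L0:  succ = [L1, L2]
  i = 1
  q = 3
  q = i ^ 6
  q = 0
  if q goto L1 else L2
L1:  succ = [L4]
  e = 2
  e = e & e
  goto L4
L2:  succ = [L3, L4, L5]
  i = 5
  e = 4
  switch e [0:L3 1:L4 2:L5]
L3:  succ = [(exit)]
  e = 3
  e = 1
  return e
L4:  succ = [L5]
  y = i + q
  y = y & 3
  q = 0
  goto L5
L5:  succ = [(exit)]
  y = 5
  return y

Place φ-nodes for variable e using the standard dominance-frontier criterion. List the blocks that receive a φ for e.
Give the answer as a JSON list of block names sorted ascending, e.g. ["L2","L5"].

Answer: ["L4", "L5"]

Analysis:
idom tree: L1←L0 L2←L0 L3←L2 L4←L0 L5←L0
Join-block Dom:
  L4: preds {L1,L2}: {L0,L1} ∩ {L0,L2} = {L0}; idom=L0
  L5: preds {L2,L4}: {L0,L2} ∩ {L0,L4} = {L0}; idom=L0

DF derivation:
  L4←L1: walk L1 to L0
  L4←L2: walk L2 to L0
  L5←L2: walk L2 to L0
  L5←L4: walk L4 to L0
  DF(L0)=∅
  DF(L1)={L4}
  DF(L2)={L4,L5}
  DF(L3)=∅
  DF(L4)={L5}
  DF(L5)=∅

φ for e: defs {L1,L2,L3}
  DF⁺ = {L4,L5}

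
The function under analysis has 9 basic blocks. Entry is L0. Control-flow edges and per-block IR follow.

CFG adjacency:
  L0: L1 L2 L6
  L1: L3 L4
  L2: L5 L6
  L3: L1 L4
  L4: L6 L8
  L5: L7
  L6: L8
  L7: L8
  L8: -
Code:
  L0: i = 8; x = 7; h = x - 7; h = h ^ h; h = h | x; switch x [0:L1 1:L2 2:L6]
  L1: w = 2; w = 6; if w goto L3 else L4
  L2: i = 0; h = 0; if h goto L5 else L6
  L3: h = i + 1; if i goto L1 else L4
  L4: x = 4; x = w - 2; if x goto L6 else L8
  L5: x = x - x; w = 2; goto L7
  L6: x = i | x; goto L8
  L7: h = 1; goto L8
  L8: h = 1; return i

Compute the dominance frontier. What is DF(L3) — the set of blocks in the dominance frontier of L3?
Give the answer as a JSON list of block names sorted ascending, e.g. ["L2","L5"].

Answer: ["L1", "L4"]

Analysis:
idom tree: L1←L0 L2←L0 L3←L1 L4←L1 L5←L2 L6←L0 L7←L5 L8←L0
Dom∩ at merges:
  L1: preds {L0,L3}: {L0} ∩ {L0,L1,L3} = {L0}; idom=L0
  L4: preds {L1,L3}: {L0,L1} ∩ {L0,L1,L3} = {L0,L1}; idom=L1
  L6: preds {L0,L2,L4}: {L0} ∩ {L0,L2} ∩ {L0,L1,L4} = {L0}; idom=L0
  L8: preds {L4,L6,L7}: {L0,L1,L4} ∩ {L0,L6} ∩ {L0,L2,L5,L7} = {L0}; idom=L0

Frontier:
  join L1 pred L0: · stop@L0
  join L1 pred L3: L3→L1 stop@L0
  join L4 pred L1: · stop@L1
  join L4 pred L3: L3 stop@L1
  join L6 pred L0: · stop@L0
  join L6 pred L2: L2 stop@L0
  join L6 pred L4: L4→L1 stop@L0
  join L8 pred L4: L4→L1 stop@L0
  join L8 pred L6: L6 stop@L0
  join L8 pred L7: L7→L5→L2 stop@L0
  DF(L0)=∅
  DF(L1)={L1,L6,L8}
  DF(L2)={L6,L8}
  DF(L3)={L1,L4}
  DF(L4)={L6,L8}
  DF(L5)={L8}
  DF(L6)={L8}
  DF(L7)={L8}
  DF(L8)=∅

DF(L3) = ["L1", "L4"]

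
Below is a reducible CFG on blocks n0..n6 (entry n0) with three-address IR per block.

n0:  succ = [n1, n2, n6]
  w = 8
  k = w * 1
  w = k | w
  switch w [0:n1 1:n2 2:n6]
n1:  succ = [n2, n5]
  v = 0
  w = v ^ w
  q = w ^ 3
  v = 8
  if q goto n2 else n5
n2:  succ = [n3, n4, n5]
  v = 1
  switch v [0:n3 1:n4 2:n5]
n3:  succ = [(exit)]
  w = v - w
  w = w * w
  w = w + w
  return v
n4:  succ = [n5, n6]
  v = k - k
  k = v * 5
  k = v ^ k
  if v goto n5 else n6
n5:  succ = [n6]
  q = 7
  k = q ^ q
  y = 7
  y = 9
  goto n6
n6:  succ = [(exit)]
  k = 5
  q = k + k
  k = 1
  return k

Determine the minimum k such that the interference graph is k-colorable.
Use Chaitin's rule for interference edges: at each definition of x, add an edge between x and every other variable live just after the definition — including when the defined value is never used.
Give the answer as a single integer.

Answer: 4

Working:
Per-block:
  n0: {k,w} / ∅
  n1: {q,v,w} / {w}
  n2: {v} / ∅
  n3: {w} / {v,w}
  n4: {k,v} / {k}
  n5: {k,q,y} / ∅
  n6: {k,q} / ∅

Backward fixpoint:
  n0 li=∅ lo={k,w}
  n1 li={k,w} lo={k,w}
  n2 li={k,w} lo={k,v,w}
  n3 li={v,w} lo=∅
  n4 li={k} lo=∅
  n5 li=∅ lo=∅
  n6 li=∅ lo=∅

Conflict graph:
  k — {q,v,w}
  q — {k,v,w}
  v — {k,q,w}
  w — {k,q,v}
  y — ∅

Colouring:
  clique {k,q,v,w} ⇒ need ≥ 4
  assign k→r0 q→r1 v→r2 w→r3 y→r0 — no edge inside a register ⇒ χ ≤ 4
  χ = 4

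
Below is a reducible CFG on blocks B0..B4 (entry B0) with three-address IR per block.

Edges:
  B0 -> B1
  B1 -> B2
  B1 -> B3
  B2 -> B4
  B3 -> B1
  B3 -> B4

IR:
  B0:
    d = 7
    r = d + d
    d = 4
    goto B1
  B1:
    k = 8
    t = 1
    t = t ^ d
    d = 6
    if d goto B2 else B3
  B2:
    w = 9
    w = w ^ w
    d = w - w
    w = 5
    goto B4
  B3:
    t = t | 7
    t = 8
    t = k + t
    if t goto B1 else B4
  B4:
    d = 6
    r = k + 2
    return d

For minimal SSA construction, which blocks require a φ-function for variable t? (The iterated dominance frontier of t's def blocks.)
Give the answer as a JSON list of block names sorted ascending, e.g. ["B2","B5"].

Answer: ["B1", "B4"]

Derivation:
idom tree: B1←B0 B2←B1 B3←B1 B4←B1
Join-block Dom:
  B1: preds {B0,B3}: {B0} ∩ {B0,B1,B3} = {B0}; idom=B0
  B4: preds {B2,B3}: {B0,B1,B2} ∩ {B0,B1,B3} = {B0,B1}; idom=B1

Frontier:
  B1←B0: walk · to B0
  B1←B3: walk B3→B1 to B0
  B4←B2: walk B2 to B1
  B4←B3: walk B3 to B1
  B0 → ∅
  B1 → {B1}
  B2 → {B4}
  B3 → {B1,B4}
  B4 → ∅

φ for t: defs {B1,B3}
  DF⁺ = {B1,B4}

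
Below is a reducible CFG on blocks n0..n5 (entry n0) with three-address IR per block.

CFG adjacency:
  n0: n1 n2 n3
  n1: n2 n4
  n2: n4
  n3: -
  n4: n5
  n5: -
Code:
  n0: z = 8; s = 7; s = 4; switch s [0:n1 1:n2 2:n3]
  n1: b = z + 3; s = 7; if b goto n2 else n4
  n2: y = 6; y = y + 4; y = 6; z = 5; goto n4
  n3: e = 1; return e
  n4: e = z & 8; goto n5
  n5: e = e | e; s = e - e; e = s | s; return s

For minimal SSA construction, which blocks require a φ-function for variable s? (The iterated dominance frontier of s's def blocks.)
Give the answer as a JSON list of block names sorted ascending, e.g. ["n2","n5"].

Answer: ["n2", "n4"]

Analysis:
idom tree: n1←n0 n2←n0 n3←n0 n4←n0 n5←n4
Join-block Dom:
  n2: preds {n0,n1}: {n0} ∩ {n0,n1} = {n0}; idom=n0
  n4: preds {n1,n2}: {n0,n1} ∩ {n0,n2} = {n0}; idom=n0

Frontier:
  join n2 pred n0: · stop@n0
  join n2 pred n1: n1 stop@n0
  join n4 pred n1: n1 stop@n0
  join n4 pred n2: n2 stop@n0
  n0 → ∅
  n1 → {n2,n4}
  n2 → {n4}
  n3 → ∅
  n4 → ∅
  n5 → ∅

φ for s: defs {n0,n1,n5}
  DF⁺ = {n2,n4}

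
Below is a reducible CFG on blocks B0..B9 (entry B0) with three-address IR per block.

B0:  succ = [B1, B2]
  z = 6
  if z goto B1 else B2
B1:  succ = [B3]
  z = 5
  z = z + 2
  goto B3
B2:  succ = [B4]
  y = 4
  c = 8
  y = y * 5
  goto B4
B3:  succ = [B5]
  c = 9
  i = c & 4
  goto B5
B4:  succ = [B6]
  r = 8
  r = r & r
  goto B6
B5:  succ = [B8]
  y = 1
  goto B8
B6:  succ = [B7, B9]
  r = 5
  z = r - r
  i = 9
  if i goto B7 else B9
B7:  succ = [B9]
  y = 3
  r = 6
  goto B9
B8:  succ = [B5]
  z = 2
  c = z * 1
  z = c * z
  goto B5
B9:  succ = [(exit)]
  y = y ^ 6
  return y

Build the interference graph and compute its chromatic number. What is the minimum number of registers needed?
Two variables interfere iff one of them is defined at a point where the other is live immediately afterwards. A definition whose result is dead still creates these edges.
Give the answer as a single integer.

Block summaries:
  B0 def {z} use ∅
  B1 def {z} use ∅
  B2 def {c,y} use ∅
  B3 def {c,i} use ∅
  B4 def {r} use ∅
  B5 def {y} use ∅
  B6 def {i,r,z} use ∅
  B7 def {r,y} use ∅
  B8 def {c,z} use ∅
  B9 def {y} use {y}

Live sets:
  B0: in=∅ out=∅
  B1: in=∅ out=∅
  B2: in=∅ out={y}
  B3: in=∅ out=∅
  B4: in={y} out={y}
  B5: in=∅ out=∅
  B6: in={y} out={y}
  B7: in=∅ out={y}
  B8: in=∅ out=∅
  B9: in={y} out=∅

Interference:
  c: {y,z}
  i: {y}
  r: {y}
  y: {c,i,r,z}
  z: {c,y}

Chromatic number:
  clique {c,y,z} ⇒ need ≥ 3
  assign c→c1 i→c1 r→c1 y→c0 z→c2 — no edge inside a register ⇒ χ ≤ 3
  χ = 3

Answer: 3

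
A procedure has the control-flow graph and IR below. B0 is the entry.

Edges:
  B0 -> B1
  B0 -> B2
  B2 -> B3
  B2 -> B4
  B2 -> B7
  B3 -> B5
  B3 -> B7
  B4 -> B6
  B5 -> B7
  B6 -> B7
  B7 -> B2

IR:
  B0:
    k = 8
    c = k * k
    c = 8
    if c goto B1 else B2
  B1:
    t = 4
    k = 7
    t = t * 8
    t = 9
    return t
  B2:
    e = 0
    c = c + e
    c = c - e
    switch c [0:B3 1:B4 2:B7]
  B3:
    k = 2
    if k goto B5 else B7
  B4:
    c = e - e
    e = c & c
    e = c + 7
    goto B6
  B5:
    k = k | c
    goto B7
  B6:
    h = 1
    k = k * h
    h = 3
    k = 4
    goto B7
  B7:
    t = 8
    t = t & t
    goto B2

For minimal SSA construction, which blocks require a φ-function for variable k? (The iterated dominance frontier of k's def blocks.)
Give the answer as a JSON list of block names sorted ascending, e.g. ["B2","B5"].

Answer: ["B2", "B7"]

Derivation:
idom tree: B1←B0 B2←B0 B3←B2 B4←B2 B5←B3 B6←B4 B7←B2
Join-block Dom:
  B2: preds {B0,B7}: {B0} ∩ {B0,B2,B7} = {B0}; idom=B0
  B7: preds {B2,B3,B5,B6}: {B0,B2} ∩ {B0,B2,B3} ∩ {B0,B2,B3,B5} ∩ {B0,B2,B4,B6} = {B0,B2}; idom=B2

Frontier:
  B2←B0: walk · to B0
  B2←B7: walk B7→B2 to B0
  B7←B2: walk · to B2
  B7←B3: walk B3 to B2
  B7←B5: walk B5→B3 to B2
  B7←B6: walk B6→B4 to B2
  DF(B0)=∅
  DF(B1)=∅
  DF(B2)={B2}
  DF(B3)={B7}
  DF(B4)={B7}
  DF(B5)={B7}
  DF(B6)={B7}
  DF(B7)={B2}

φ for k: defs {B0,B1,B3,B5,B6}
  DF⁺ = {B2,B7}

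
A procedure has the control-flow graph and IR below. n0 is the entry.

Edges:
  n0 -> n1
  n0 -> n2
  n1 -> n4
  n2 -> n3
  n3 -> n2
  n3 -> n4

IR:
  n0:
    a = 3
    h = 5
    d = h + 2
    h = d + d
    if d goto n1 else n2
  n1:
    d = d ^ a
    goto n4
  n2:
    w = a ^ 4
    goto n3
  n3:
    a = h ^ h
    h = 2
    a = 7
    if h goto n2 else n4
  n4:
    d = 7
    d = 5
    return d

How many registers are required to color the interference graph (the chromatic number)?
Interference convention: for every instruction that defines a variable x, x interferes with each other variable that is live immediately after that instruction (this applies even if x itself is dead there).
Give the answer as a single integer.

Answer: 3

Working:
Block summaries:
  n0: def={a,d,h} ue=∅
  n1: def={d} ue={a,d}
  n2: def={w} ue={a}
  n3: def={a,h} ue={h}
  n4: def={d} ue=∅

Liveness:
  live n0: ∅→{a,d,h}
  live n1: {a,d}→∅
  live n2: {a,h}→{h}
  live n3: {h}→{a,h}
  live n4: ∅→∅

Interference:
  a↔{d,h}
  d↔{a,h}
  h↔{a,d,w}
  w↔{h}

Colouring:
  lower bound: {a,d,h} mutually conflict ⇒ χ ≥ 3
  assign a→r1 d→r2 h→r0 w→r1 — no edge inside a register ⇒ χ ≤ 3
  χ = 3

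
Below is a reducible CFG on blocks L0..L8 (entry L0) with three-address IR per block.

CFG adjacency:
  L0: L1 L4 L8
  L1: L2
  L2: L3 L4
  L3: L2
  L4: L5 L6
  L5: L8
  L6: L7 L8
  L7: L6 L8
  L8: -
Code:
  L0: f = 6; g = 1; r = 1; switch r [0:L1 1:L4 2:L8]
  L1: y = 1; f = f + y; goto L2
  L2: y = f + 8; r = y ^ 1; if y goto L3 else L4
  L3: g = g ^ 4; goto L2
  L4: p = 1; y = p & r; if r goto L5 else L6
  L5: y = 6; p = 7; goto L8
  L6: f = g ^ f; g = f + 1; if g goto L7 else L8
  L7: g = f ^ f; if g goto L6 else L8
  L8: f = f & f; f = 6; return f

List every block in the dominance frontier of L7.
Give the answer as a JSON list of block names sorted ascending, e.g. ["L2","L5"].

Answer: ["L6", "L8"]

Working:
idom tree: L1←L0 L2←L1 L3←L2 L4←L0 L5←L4 L6←L4 L7←L6 L8←L0
Join-block Dom:
  L2: preds {L1,L3}: {L0,L1} ∩ {L0,L1,L2,L3} = {L0,L1}; idom=L1
  L4: preds {L0,L2}: {L0} ∩ {L0,L1,L2} = {L0}; idom=L0
  L6: preds {L4,L7}: {L0,L4} ∩ {L0,L4,L6,L7} = {L0,L4}; idom=L4
  L8: preds {L0,L5,L6,L7}: {L0} ∩ {L0,L4,L5} ∩ {L0,L4,L6} ∩ {L0,L4,L6,L7} = {L0}; idom=L0

Frontier:
  L2←L1: walk · to L1
  L2←L3: walk L3→L2 to L1
  L4←L0: walk · to L0
  L4←L2: walk L2→L1 to L0
  L6←L4: walk · to L4
  L6←L7: walk L7→L6 to L4
  L8←L0: walk · to L0
  L8←L5: walk L5→L4 to L0
  L8←L6: walk L6→L4 to L0
  L8←L7: walk L7→L6→L4 to L0
  DF(L0)=∅
  DF(L1)={L4}
  DF(L2)={L2,L4}
  DF(L3)={L2}
  DF(L4)={L8}
  DF(L5)={L8}
  DF(L6)={L6,L8}
  DF(L7)={L6,L8}
  DF(L8)=∅

DF(L7) = ["L6", "L8"]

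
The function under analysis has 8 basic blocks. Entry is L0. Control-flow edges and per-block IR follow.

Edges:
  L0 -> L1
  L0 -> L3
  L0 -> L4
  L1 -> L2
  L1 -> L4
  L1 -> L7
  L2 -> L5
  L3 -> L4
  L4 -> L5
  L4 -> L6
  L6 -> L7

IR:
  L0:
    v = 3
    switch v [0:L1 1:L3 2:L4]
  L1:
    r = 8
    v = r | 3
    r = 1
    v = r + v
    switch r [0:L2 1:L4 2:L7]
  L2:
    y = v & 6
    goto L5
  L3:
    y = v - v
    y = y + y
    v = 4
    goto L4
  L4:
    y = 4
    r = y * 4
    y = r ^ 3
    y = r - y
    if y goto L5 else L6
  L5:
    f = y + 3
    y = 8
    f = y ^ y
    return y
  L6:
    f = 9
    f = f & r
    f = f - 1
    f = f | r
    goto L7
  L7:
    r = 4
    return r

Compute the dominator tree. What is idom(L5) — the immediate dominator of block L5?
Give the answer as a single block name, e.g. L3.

idom tree: L1←L0 L2←L1 L3←L0 L4←L0 L5←L0 L6←L4 L7←L0
Join-block Dom:
  L4: preds {L0,L1,L3}: {L0} ∩ {L0,L1} ∩ {L0,L3} = {L0}; idom=L0
  L5: preds {L2,L4}: {L0,L1,L2} ∩ {L0,L4} = {L0}; idom=L0
  L7: preds {L1,L6}: {L0,L1} ∩ {L0,L4,L6} = {L0}; idom=L0

idom(L5) = L0

Answer: L0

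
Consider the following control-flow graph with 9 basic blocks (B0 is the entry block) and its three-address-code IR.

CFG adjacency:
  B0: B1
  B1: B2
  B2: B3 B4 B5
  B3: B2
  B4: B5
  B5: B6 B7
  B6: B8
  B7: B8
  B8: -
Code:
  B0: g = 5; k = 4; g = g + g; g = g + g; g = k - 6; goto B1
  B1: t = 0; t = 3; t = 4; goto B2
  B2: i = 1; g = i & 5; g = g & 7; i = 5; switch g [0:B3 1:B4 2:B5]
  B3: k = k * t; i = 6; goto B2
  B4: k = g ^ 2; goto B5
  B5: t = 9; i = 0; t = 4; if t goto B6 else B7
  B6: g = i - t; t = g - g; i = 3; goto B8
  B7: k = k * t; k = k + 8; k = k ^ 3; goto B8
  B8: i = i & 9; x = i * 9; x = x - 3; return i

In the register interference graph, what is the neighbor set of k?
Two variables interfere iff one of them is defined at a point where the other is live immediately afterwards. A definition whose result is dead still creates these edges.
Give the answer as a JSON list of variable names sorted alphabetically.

Answer: ["g", "i", "t"]

Analysis:
def/use:
  B0 def {g,k} use ∅
  B1 def {t} use ∅
  B2 def {g,i} use ∅
  B3 def {i,k} use {k,t}
  B4 def {k} use {g}
  B5 def {i,t} use ∅
  B6 def {g,i,t} use {i,t}
  B7 def {k} use {k,t}
  B8 def {i,x} use {i}

Live sets:
  live B0: ∅→{k}
  live B1: {k}→{k,t}
  live B2: {k,t}→{g,k,t}
  live B3: {k,t}→{k,t}
  live B4: {g}→{k}
  live B5: {k}→{i,k,t}
  live B6: {i,t}→{i}
  live B7: {i,k,t}→{i}
  live B8: {i}→∅

Conflict graph:
  g: {i,k,t}
  i: {g,k,t,x}
  k: {g,i,t}
  t: {g,i,k}
  x: {i}

N(k) = ["g", "i", "t"]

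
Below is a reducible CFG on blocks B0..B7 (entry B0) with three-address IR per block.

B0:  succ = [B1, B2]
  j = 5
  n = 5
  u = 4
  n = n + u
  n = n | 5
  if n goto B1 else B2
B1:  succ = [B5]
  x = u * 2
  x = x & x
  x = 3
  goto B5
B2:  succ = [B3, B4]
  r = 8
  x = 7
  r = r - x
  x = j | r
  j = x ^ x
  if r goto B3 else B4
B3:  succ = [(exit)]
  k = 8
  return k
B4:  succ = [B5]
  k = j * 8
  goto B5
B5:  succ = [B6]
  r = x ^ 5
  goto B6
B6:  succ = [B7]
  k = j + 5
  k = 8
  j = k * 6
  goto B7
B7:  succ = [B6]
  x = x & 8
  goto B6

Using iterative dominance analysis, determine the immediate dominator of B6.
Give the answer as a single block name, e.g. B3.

Answer: B5

Analysis:
idom tree: B1←B0 B2←B0 B3←B2 B4←B2 B5←B0 B6←B5 B7←B6
Dom at joins:
  B5: preds {B1,B4}: {B0,B1} ∩ {B0,B2,B4} = {B0}; idom=B0
  B6: preds {B5,B7}: {B0,B5} ∩ {B0,B5,B6,B7} = {B0,B5}; idom=B5

idom(B6) = B5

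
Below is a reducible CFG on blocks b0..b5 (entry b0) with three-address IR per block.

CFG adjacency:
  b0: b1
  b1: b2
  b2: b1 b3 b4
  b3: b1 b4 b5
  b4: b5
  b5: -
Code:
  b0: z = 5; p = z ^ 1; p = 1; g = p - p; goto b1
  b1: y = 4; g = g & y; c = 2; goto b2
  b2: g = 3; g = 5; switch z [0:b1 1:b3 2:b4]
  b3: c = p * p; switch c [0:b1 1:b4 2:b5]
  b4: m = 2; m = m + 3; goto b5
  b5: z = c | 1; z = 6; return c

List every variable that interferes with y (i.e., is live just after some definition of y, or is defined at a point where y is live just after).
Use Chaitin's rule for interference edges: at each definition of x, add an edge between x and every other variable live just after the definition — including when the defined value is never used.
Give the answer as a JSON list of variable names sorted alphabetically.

Answer: ["g", "p", "z"]

Working:
Per-block:
  b0 def {g,p,z} use ∅
  b1 def {c,g,y} use {g}
  b2 def {g} use {z}
  b3 def {c} use {p}
  b4 def {m} use ∅
  b5 def {z} use {c}

Backward fixpoint:
  b0: in=∅ out={g,p,z}
  b1: in={g,p,z} out={c,p,z}
  b2: in={c,p,z} out={c,g,p,z}
  b3: in={g,p,z} out={c,g,p,z}
  b4: in={c} out={c}
  b5: in={c} out=∅

Conflict graph:
  c↔{g,m,p,z}
  g↔{c,p,y,z}
  m↔{c}
  p↔{c,g,y,z}
  y↔{g,p,z}
  z↔{c,g,p,y}

N(y) = ["g", "p", "z"]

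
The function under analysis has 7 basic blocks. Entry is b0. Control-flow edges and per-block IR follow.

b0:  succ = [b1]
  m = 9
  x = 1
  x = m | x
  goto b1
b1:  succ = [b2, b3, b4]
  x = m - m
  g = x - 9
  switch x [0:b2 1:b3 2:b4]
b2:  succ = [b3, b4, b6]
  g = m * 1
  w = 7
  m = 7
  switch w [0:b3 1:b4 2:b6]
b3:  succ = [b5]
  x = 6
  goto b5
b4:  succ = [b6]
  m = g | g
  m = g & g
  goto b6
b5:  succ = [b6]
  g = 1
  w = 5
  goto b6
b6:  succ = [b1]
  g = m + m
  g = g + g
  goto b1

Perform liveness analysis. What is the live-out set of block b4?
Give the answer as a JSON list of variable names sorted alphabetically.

Answer: ["m"]

Derivation:
def/use:
  b0: {m,x} / ∅
  b1: {g,x} / {m}
  b2: {g,m,w} / {m}
  b3: {x} / ∅
  b4: {m} / {g}
  b5: {g,w} / ∅
  b6: {g} / {m}

Live sets:
  live b0: ∅→{m}
  live b1: {m}→{g,m}
  live b2: {m}→{g,m}
  live b3: {m}→{m}
  live b4: {g}→{m}
  live b5: {m}→{m}
  live b6: {m}→{m}

live-out(b4) = ["m"]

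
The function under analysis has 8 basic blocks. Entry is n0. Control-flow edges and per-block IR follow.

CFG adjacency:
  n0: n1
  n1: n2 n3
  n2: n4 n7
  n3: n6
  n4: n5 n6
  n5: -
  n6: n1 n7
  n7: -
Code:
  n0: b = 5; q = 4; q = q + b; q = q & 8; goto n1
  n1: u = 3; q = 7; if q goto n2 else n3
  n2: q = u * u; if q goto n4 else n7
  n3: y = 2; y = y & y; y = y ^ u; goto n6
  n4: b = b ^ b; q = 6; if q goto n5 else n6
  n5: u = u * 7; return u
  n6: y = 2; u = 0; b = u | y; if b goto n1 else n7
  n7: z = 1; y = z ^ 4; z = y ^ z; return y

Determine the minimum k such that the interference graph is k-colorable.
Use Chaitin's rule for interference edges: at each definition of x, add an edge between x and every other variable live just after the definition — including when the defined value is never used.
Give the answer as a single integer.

Answer: 3

Analysis:
Per-block:
  n0: def={b,q} ue=∅
  n1: def={q,u} ue=∅
  n2: def={q} ue={u}
  n3: def={y} ue={u}
  n4: def={b,q} ue={b}
  n5: def={u} ue={u}
  n6: def={b,u,y} ue=∅
  n7: def={y,z} ue=∅

Liveness:
  n0: in=∅ out={b}
  n1: in={b} out={b,u}
  n2: in={b,u} out={b,u}
  n3: in={u} out=∅
  n4: in={b,u} out={u}
  n5: in={u} out=∅
  n6: in=∅ out={b}
  n7: in=∅ out=∅

Conflict graph:
  b — {q,u}
  q — {b,u}
  u — {b,q,y}
  y — {u,z}
  z — {y}

Registers:
  lower bound: {b,q,u} mutually conflict ⇒ χ ≥ 3
  assign b→R1 q→R2 u→R0 y→R1 z→R0 — no edge inside a register ⇒ χ ≤ 3
  χ = 3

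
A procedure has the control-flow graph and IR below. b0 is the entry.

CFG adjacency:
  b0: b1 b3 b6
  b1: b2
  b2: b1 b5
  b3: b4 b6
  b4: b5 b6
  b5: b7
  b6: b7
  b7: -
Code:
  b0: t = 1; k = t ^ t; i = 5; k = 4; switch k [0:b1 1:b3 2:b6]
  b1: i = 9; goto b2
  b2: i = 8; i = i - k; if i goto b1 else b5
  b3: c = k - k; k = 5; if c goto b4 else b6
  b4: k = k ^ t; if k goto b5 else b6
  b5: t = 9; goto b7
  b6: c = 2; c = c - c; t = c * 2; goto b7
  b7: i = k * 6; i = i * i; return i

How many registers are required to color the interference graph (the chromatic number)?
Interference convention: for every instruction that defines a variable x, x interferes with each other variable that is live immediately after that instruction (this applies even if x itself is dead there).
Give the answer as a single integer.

Answer: 3

Analysis:
Block summaries:
  b0: {i,k,t} / ∅
  b1: {i} / ∅
  b2: {i} / {k}
  b3: {c,k} / {k}
  b4: {k} / {k,t}
  b5: {t} / ∅
  b6: {c,t} / ∅
  b7: {i} / {k}

Backward fixpoint:
  live b0: ∅→{k,t}
  live b1: {k}→{k}
  live b2: {k}→{k}
  live b3: {k,t}→{k,t}
  live b4: {k,t}→{k}
  live b5: {k}→{k}
  live b6: {k}→{k}
  live b7: {k}→∅

Interference:
  c — {k,t}
  i — {k,t}
  k — {c,i,t}
  t — {c,i,k}

Colouring:
  clique {c,k,t} ⇒ need ≥ 3
  3-colouring: R0={k}  R1={t}  R2={c,i}
  χ = 3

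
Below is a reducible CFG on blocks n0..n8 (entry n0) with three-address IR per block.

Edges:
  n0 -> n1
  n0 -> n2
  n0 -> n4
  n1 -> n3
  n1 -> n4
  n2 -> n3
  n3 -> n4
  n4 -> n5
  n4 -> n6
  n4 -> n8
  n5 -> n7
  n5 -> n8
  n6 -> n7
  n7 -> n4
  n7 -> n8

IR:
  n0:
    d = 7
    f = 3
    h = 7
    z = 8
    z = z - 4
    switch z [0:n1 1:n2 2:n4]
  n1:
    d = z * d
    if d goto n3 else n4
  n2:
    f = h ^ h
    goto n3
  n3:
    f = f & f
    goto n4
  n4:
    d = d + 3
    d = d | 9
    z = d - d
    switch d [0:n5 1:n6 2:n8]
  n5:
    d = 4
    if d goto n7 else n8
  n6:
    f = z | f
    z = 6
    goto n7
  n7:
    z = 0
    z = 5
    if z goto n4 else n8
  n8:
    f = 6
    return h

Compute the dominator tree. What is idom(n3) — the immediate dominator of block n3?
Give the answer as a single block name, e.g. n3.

idom tree: n1←n0 n2←n0 n3←n0 n4←n0 n5←n4 n6←n4 n7←n4 n8←n4
Dom at joins:
  n3: preds {n1,n2}: {n0,n1} ∩ {n0,n2} = {n0}; idom=n0
  n4: preds {n0,n1,n3,n7}: {n0} ∩ {n0,n1} ∩ {n0,n3} ∩ {n0,n4,n7} = {n0}; idom=n0
  n7: preds {n5,n6}: {n0,n4,n5} ∩ {n0,n4,n6} = {n0,n4}; idom=n4
  n8: preds {n4,n5,n7}: {n0,n4} ∩ {n0,n4,n5} ∩ {n0,n4,n7} = {n0,n4}; idom=n4

idom(n3) = n0

Answer: n0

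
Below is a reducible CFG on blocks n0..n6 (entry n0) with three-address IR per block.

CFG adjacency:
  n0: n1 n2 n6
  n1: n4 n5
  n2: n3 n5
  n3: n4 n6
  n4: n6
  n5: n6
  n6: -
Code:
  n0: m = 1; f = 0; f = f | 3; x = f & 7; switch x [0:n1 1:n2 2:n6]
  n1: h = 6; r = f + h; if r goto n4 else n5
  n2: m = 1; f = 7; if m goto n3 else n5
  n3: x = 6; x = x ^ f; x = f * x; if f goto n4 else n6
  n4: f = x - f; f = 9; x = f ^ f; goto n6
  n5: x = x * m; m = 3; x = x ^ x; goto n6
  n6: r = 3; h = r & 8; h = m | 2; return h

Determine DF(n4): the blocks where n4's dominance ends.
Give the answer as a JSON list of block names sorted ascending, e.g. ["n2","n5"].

Answer: ["n6"]

Working:
idom tree: n1←n0 n2←n0 n3←n2 n4←n0 n5←n0 n6←n0
Dom∩ at merges:
  n4: preds {n1,n3}: {n0,n1} ∩ {n0,n2,n3} = {n0}; idom=n0
  n5: preds {n1,n2}: {n0,n1} ∩ {n0,n2} = {n0}; idom=n0
  n6: preds {n0,n3,n4,n5}: {n0} ∩ {n0,n2,n3} ∩ {n0,n4} ∩ {n0,n5} = {n0}; idom=n0

DF walk-up:
  join n4 pred n1: n1 stop@n0
  join n4 pred n3: n3→n2 stop@n0
  join n5 pred n1: n1 stop@n0
  join n5 pred n2: n2 stop@n0
  join n6 pred n0: · stop@n0
  join n6 pred n3: n3→n2 stop@n0
  join n6 pred n4: n4 stop@n0
  join n6 pred n5: n5 stop@n0
  DF(n0)=∅
  DF(n1)={n4,n5}
  DF(n2)={n4,n5,n6}
  DF(n3)={n4,n6}
  DF(n4)={n6}
  DF(n5)={n6}
  DF(n6)=∅

DF(n4) = ["n6"]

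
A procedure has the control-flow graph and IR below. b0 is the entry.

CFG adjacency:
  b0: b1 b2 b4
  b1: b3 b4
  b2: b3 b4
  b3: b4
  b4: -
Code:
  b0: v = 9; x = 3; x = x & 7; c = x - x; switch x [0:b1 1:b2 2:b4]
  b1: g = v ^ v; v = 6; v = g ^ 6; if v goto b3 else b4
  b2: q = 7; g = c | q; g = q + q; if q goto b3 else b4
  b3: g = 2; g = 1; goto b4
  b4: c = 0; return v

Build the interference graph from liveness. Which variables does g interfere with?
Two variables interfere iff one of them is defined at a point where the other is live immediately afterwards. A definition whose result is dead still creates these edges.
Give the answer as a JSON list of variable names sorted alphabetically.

def/use:
  b0 def {c,v,x} use ∅
  b1 def {g,v} use {v}
  b2 def {g,q} use {c}
  b3 def {g} use ∅
  b4 def {c} use {v}

Backward fixpoint:
  b0: in=∅ out={c,v}
  b1: in={v} out={v}
  b2: in={c,v} out={v}
  b3: in={v} out={v}
  b4: in={v} out=∅

Interference:
  c: {q,v,x}
  g: {q,v}
  q: {c,g,v}
  v: {c,g,q,x}
  x: {c,v}

N(g) = ["q", "v"]

Answer: ["q", "v"]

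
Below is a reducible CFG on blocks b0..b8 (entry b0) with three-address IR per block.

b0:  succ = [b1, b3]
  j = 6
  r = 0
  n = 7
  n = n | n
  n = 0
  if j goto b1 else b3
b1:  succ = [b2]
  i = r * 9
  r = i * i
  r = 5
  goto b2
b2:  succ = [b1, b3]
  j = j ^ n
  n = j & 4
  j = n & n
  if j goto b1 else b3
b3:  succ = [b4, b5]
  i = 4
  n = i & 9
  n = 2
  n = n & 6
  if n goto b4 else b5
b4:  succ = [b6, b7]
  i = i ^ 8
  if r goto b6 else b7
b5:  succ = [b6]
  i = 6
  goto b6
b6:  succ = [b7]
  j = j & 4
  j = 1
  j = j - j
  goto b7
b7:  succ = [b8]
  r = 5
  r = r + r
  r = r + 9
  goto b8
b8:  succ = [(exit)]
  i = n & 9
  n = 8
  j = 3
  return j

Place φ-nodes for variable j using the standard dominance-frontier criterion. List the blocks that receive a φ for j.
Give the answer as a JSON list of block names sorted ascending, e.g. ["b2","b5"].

idom tree: b1←b0 b2←b1 b3←b0 b4←b3 b5←b3 b6←b3 b7←b3 b8←b7
Dom∩ at merges:
  b1: preds {b0,b2}: {b0} ∩ {b0,b1,b2} = {b0}; idom=b0
  b3: preds {b0,b2}: {b0} ∩ {b0,b1,b2} = {b0}; idom=b0
  b6: preds {b4,b5}: {b0,b3,b4} ∩ {b0,b3,b5} = {b0,b3}; idom=b3
  b7: preds {b4,b6}: {b0,b3,b4} ∩ {b0,b3,b6} = {b0,b3}; idom=b3

Frontier:
  join b1 pred b0: · stop@b0
  join b1 pred b2: b2→b1 stop@b0
  join b3 pred b0: · stop@b0
  join b3 pred b2: b2→b1 stop@b0
  join b6 pred b4: b4 stop@b3
  join b6 pred b5: b5 stop@b3
  join b7 pred b4: b4 stop@b3
  join b7 pred b6: b6 stop@b3
  DF(b0)=∅
  DF(b1)={b1,b3}
  DF(b2)={b1,b3}
  DF(b3)=∅
  DF(b4)={b6,b7}
  DF(b5)={b6}
  DF(b6)={b7}
  DF(b7)=∅
  DF(b8)=∅

φ for j: defs {b0,b2,b6,b8}
  DF⁺ = {b1,b3,b7}

Answer: ["b1", "b3", "b7"]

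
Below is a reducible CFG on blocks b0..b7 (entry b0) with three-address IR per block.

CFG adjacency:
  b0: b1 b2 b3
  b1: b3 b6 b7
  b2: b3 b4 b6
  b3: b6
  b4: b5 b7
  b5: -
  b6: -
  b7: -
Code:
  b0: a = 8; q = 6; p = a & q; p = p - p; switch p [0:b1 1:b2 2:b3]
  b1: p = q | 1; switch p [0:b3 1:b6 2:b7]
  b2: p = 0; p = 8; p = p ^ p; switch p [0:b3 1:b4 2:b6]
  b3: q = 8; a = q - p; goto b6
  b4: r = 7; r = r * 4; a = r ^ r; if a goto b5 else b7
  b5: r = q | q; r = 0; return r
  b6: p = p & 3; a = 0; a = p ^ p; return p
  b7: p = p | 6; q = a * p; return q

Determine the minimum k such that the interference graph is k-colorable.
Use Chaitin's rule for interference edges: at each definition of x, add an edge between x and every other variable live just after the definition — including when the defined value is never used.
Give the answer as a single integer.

Answer: 3

Derivation:
Block summaries:
  b0: def={a,p,q} ue=∅
  b1: def={p} ue={q}
  b2: def={p} ue=∅
  b3: def={a,q} ue={p}
  b4: def={a,r} ue=∅
  b5: def={r} ue={q}
  b6: def={a,p} ue={p}
  b7: def={p,q} ue={a,p}

Live sets:
  b0 li=∅ lo={a,p,q}
  b1 li={a,q} lo={a,p}
  b2 li={q} lo={p,q}
  b3 li={p} lo={p}
  b4 li={p,q} lo={a,p,q}
  b5 li={q} lo=∅
  b6 li={p} lo=∅
  b7 li={a,p} lo=∅

Interfere edges:
  a: {p,q}
  p: {a,q,r}
  q: {a,p,r}
  r: {p,q}

Colouring:
  lower bound: {a,p,q} mutually conflict ⇒ χ ≥ 3
  3-colouring: R0={p}  R1={q}  R2={a,r}
  χ = 3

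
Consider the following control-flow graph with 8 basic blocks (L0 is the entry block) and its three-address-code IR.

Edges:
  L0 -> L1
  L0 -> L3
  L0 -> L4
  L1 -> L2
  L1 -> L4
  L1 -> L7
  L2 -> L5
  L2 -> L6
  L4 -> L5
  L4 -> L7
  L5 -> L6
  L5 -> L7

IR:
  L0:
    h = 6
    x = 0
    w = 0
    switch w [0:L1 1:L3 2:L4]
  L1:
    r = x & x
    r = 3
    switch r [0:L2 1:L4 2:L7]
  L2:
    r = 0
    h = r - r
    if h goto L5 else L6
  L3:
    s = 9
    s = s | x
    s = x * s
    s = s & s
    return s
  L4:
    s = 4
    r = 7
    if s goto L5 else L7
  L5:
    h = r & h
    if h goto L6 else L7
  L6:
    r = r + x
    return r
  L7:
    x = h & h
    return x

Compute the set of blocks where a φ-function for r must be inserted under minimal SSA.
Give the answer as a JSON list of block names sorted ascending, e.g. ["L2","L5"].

idom tree: L1←L0 L2←L1 L3←L0 L4←L0 L5←L0 L6←L0 L7←L0
Dom at joins:
  L4: preds {L0,L1}: {L0} ∩ {L0,L1} = {L0}; idom=L0
  L5: preds {L2,L4}: {L0,L1,L2} ∩ {L0,L4} = {L0}; idom=L0
  L6: preds {L2,L5}: {L0,L1,L2} ∩ {L0,L5} = {L0}; idom=L0
  L7: preds {L1,L4,L5}: {L0,L1} ∩ {L0,L4} ∩ {L0,L5} = {L0}; idom=L0

DF walk-up:
  join L4 pred L0: · stop@L0
  join L4 pred L1: L1 stop@L0
  join L5 pred L2: L2→L1 stop@L0
  join L5 pred L4: L4 stop@L0
  join L6 pred L2: L2→L1 stop@L0
  join L6 pred L5: L5 stop@L0
  join L7 pred L1: L1 stop@L0
  join L7 pred L4: L4 stop@L0
  join L7 pred L5: L5 stop@L0
  DF(L0)=∅
  DF(L1)={L4,L5,L6,L7}
  DF(L2)={L5,L6}
  DF(L3)=∅
  DF(L4)={L5,L7}
  DF(L5)={L6,L7}
  DF(L6)=∅
  DF(L7)=∅

φ for r: defs {L1,L2,L4,L6}
  DF⁺ = {L4,L5,L6,L7}

Answer: ["L4", "L5", "L6", "L7"]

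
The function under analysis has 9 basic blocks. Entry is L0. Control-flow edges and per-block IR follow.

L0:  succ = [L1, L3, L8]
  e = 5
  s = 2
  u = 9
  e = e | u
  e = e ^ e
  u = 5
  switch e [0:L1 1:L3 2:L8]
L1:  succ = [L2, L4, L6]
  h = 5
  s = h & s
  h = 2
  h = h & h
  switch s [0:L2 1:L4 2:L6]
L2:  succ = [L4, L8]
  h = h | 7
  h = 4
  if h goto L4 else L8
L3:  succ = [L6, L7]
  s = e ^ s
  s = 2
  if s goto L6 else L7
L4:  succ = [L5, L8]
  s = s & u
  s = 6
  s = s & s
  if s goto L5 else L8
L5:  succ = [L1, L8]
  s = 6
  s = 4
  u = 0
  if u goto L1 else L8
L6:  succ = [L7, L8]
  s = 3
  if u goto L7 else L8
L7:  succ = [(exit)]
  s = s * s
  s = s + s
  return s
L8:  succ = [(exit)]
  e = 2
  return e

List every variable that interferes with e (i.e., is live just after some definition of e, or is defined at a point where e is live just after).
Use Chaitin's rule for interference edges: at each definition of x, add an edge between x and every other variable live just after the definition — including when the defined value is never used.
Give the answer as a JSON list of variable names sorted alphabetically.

Answer: ["s", "u"]

Working:
def/use:
  L0: {e,s,u} / ∅
  L1: {h,s} / {s}
  L2: {h} / {h}
  L3: {s} / {e,s}
  L4: {s} / {s,u}
  L5: {s,u} / ∅
  L6: {s} / {u}
  L7: {s} / {s}
  L8: {e} / ∅

Liveness:
  L0 li=∅ lo={e,s,u}
  L1 li={s,u} lo={h,s,u}
  L2 li={h,s,u} lo={s,u}
  L3 li={e,s,u} lo={s,u}
  L4 li={s,u} lo=∅
  L5 li=∅ lo={s,u}
  L6 li={u} lo={s}
  L7 li={s} lo=∅
  L8 li=∅ lo=∅

Conflict graph:
  e↔{s,u}
  h↔{s,u}
  s↔{e,h,u}
  u↔{e,h,s}

N(e) = ["s", "u"]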